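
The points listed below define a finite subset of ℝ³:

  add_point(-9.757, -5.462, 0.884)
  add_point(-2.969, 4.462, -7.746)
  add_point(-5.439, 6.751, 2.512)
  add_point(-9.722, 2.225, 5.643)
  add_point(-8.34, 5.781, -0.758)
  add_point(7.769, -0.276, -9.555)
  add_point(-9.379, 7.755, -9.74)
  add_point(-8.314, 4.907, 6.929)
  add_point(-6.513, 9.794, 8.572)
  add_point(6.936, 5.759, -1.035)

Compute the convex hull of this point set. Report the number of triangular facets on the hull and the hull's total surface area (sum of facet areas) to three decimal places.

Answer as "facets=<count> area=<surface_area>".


facets=10 area=793.129

7 of the 10 inputs are extreme points: [0, 3, 5, 6, 7, 8, 9].

Facet areas (half cross-product norm):
  f1: (p6, p5, p0) → 152.3458
  f2: (p9, p5, p0) → 104.1438
  f3: (p9, p6, p5) → 94.3350
  f4: (p9, p6, p8) → 140.9267
  f5: (p3, p6, p0) → 72.3017
  f6: (p3, p6, p8) → 71.3400
  f7: (p7, p9, p8) → 46.1136
  f8: (p7, p3, p8) → 1.3904
  f9: (p7, p9, p0) → 103.7575
  f10: (p7, p3, p0) → 6.4750
Σ area = 793.129

Euler: V−E+F = 7−15+10 = 2.


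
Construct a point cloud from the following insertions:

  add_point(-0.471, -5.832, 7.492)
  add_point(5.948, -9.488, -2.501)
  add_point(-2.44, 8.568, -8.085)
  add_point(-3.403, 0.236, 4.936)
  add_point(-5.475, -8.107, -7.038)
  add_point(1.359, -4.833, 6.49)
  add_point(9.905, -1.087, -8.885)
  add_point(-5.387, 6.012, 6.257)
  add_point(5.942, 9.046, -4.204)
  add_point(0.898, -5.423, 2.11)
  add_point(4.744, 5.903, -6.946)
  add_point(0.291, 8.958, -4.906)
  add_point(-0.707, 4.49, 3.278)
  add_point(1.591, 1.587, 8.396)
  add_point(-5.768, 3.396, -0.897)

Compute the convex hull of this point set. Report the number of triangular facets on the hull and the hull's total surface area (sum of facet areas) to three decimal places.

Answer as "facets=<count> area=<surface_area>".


Hull vertices (12/15): indices [0, 1, 2, 4, 5, 6, 7, 8, 10, 11, 13, 14].

Area of each hull facet:
  f1: (p13, p1, p6) → 90.8671
  f2: (p4, p1, p6) → 69.6509
  f3: (p8, p13, p6) → 90.4631
  f4: (p0, p4, p1) → 75.0547
  f5: (p7, p8, p13) → 63.4855
  f6: (p7, p0, p13) → 32.0410
  f7: (p7, p4, p14) → 33.2877
  f8: (p7, p0, p4) → 99.7646
  f9: (p2, p4, p6) → 118.2775
  f10: (p2, p4, p14) → 61.2729
  f11: (p2, p7, p14) → 31.0815
  f12: (p5, p13, p1) → 29.3105
  f13: (p5, p0, p1) → 11.1631
  f14: (p5, p0, p13) → 7.3482
  f15: (p10, p8, p6) → 16.1803
  f16: (p10, p2, p6) → 21.7613
  f17: (p10, p2, p8) → 16.7247
  f18: (p11, p7, p8) → 34.5261
  f19: (p11, p2, p8) → 8.0835
  f20: (p11, p2, p7) → 25.3870
Σ area = 935.731

Euler characteristic 12−30+20 = 2 ✓

facets=20 area=935.731


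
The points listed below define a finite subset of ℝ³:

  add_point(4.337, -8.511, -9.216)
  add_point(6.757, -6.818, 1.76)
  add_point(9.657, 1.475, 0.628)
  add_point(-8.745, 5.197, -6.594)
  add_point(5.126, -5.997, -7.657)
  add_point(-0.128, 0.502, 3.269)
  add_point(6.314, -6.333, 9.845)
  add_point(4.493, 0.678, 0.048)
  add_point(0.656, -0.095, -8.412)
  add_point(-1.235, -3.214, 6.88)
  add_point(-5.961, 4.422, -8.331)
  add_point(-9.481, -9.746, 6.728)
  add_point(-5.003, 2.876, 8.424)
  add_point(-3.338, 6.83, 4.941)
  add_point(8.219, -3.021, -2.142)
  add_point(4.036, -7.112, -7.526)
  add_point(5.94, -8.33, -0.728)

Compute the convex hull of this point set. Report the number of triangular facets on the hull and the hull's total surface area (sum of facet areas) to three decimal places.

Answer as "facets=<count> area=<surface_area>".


Points on the hull: [0, 1, 2, 3, 4, 6, 8, 10, 11, 12, 13, 14, 16] (13 of 17).

Per-facet area ½‖(b−a)×(c−a)‖:
  f1: (p3, p0, p11) → 174.0395
  f2: (p6, p13, p2) → 89.7815
  f3: (p12, p6, p11) → 93.7768
  f4: (p12, p6, p13) → 38.9083
  f5: (p12, p3, p11) → 105.4392
  f6: (p12, p3, p13) → 33.2660
  f7: (p16, p0, p11) → 71.7353
  f8: (p16, p6, p11) → 85.5992
  f9: (p4, p0, p2) → 5.3559
  f10: (p4, p8, p2) → 43.9358
  f11: (p4, p8, p0) → 10.2034
  f12: (p10, p3, p0) → 19.3493
  f13: (p10, p8, p0) → 19.7467
  f14: (p10, p8, p2) → 44.5215
  f15: (p10, p13, p2) → 99.3911
  f16: (p10, p3, p13) → 21.4259
  f17: (p1, p6, p2) → 35.7832
  f18: (p1, p16, p6) → 6.7442
  f19: (p14, p1, p2) → 14.8492
  f20: (p14, p1, p16) → 8.4099
  f21: (p14, p0, p2) → 9.5810
  f22: (p14, p16, p0) → 25.4283
Σ area = 1057.271

Euler characteristic 13−33+22 = 2 ✓

facets=22 area=1057.271


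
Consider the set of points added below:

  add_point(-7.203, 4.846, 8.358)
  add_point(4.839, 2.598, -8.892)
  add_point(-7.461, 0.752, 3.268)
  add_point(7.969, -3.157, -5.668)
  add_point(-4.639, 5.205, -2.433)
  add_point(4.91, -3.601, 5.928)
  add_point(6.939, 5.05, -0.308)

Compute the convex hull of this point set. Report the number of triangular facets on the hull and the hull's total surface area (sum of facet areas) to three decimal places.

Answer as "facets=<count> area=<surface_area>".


facets=10 area=526.505

Extreme-point indices: [0, 1, 2, 3, 4, 5, 6] — 7 of 7 on the boundary.

Per-facet area ½‖(b−a)×(c−a)‖:
  f1: (p5, p3, p2) → 80.2554
  f2: (p0, p4, p2) → 24.8773
  f3: (p0, p5, p2) → 43.7358
  f4: (p1, p3, p2) → 63.2488
  f5: (p1, p4, p2) → 37.5555
  f6: (p6, p0, p5) → 79.5033
  f7: (p6, p5, p3) → 50.4701
  f8: (p6, p1, p3) → 31.9311
  f9: (p6, p0, p4) → 65.2347
  f10: (p6, p1, p4) → 49.6933
Σ area = 526.505

Euler characteristic 7−15+10 = 2 ✓


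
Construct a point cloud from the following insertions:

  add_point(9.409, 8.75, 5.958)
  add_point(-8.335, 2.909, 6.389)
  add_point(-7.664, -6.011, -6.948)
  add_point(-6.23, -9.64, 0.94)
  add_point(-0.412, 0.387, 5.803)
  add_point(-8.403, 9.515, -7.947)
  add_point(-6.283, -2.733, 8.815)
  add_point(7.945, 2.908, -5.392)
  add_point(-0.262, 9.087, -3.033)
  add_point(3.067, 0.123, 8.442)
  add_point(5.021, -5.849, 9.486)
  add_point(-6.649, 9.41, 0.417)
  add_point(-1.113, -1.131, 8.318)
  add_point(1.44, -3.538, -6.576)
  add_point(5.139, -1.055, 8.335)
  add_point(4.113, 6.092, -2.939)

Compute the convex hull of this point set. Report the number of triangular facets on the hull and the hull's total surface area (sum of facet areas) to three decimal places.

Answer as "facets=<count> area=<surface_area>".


Points on the hull: [0, 1, 2, 3, 5, 6, 7, 8, 9, 10, 11, 13] (12 of 16).

Triangle areas on the boundary:
  f1: (p7, p10, p0) → 97.1479
  f2: (p8, p0, p5) → 12.9018
  f3: (p8, p7, p5) → 40.9815
  f4: (p8, p7, p0) → 62.7605
  f5: (p2, p1, p5) → 108.1358
  f6: (p2, p1, p3) → 60.8434
  f7: (p11, p0, p5) → 62.3446
  f8: (p11, p1, p5) → 30.1118
  f9: (p11, p1, p0) → 76.2171
  f10: (p6, p1, p0) → 60.4847
  f11: (p6, p10, p3) → 60.9344
  f12: (p6, p1, p3) → 32.4101
  f13: (p13, p2, p3) → 41.3949
  f14: (p13, p10, p3) → 87.4677
  f15: (p13, p7, p10) → 75.4906
  f16: (p13, p7, p5) → 75.1791
  f17: (p13, p2, p5) → 71.8422
  f18: (p9, p10, p0) → 28.1122
  f19: (p9, p6, p0) → 33.0251
  f20: (p9, p6, p10) → 31.1564
Σ area = 1148.942

Euler: V−E+F = 12−30+20 = 2.

facets=20 area=1148.942


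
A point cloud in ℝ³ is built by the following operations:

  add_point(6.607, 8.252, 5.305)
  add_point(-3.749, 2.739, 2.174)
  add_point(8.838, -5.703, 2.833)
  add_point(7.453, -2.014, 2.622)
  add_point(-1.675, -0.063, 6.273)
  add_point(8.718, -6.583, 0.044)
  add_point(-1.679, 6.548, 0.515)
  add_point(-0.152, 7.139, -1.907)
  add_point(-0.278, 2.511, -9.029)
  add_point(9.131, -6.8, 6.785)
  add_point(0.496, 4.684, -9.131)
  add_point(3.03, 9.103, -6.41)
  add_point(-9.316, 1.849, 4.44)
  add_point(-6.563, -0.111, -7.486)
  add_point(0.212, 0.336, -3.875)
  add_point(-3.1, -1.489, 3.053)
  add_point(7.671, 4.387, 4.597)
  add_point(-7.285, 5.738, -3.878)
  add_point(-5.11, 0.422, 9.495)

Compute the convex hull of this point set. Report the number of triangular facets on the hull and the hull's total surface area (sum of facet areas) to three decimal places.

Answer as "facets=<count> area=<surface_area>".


facets=24 area=884.244

Points on the hull: [0, 2, 5, 6, 8, 9, 10, 11, 12, 13, 15, 16, 17, 18] (14 of 19).

Area of each hull facet:
  f1: (p18, p0, p12) → 48.7361
  f2: (p18, p0, p9) → 102.3418
  f3: (p6, p0, p12) → 39.6854
  f4: (p15, p13, p12) → 39.7765
  f5: (p15, p13, p9) → 63.3188
  f6: (p15, p18, p12) → 21.0365
  f7: (p15, p18, p9) → 48.2629
  f8: (p5, p13, p9) → 54.1843
  f9: (p5, p10, p11) → 48.1673
  f10: (p17, p10, p11) → 27.2768
  f11: (p17, p13, p10) → 28.7964
  f12: (p17, p13, p12) → 32.1974
  f13: (p17, p6, p12) → 31.8587
  f14: (p17, p0, p11) → 68.3654
  f15: (p17, p6, p0) → 5.2969
  f16: (p8, p13, p10) → 6.0215
  f17: (p8, p5, p10) → 16.7549
  f18: (p8, p5, p13) → 53.9494
  f19: (p2, p5, p9) → 3.2789
  f20: (p16, p0, p11) → 24.9845
  f21: (p16, p5, p11) → 76.4953
  f22: (p16, p2, p5) → 13.4535
  f23: (p16, p0, p9) → 8.9260
  f24: (p16, p2, p9) → 21.0788
Σ area = 884.244

Check V−E+F: 14 − 36 + 24 = 2.


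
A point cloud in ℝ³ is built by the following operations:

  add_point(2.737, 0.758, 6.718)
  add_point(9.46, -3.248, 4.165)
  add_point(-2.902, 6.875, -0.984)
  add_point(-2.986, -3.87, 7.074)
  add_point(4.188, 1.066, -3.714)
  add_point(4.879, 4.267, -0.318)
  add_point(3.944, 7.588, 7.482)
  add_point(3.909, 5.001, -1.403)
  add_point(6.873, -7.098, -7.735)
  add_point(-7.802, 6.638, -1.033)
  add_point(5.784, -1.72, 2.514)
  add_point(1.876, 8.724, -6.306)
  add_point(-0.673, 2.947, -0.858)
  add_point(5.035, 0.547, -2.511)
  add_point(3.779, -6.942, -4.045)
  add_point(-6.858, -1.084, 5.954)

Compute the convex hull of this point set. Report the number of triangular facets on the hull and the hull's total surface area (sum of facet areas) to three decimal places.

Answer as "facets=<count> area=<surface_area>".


facets=14 area=766.180

Points on the hull: [0, 1, 3, 6, 8, 9, 11, 14, 15] (9 of 16).

Area of each hull facet:
  f1: (p11, p6, p9) → 73.4648
  f2: (p11, p6, p1) → 87.4613
  f3: (p8, p11, p9) → 92.6981
  f4: (p8, p11, p1) → 101.2649
  f5: (p15, p6, p9) → 69.1221
  f6: (p15, p3, p6) → 32.7396
  f7: (p0, p6, p1) → 26.6932
  f8: (p0, p3, p1) → 28.4823
  f9: (p0, p3, p6) → 17.1833
  f10: (p14, p8, p1) → 24.7683
  f11: (p14, p3, p1) → 63.5298
  f12: (p14, p15, p3) → 30.8071
  f13: (p14, p8, p9) → 36.0470
  f14: (p14, p15, p9) → 81.9179
Σ area = 766.180

Check V−E+F: 9 − 21 + 14 = 2.


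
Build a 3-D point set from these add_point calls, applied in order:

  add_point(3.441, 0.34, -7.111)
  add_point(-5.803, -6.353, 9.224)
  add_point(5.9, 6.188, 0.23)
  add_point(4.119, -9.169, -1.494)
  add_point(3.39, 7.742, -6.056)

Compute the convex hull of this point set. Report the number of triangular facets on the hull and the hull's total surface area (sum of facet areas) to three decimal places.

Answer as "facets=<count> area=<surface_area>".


5 of the 5 inputs are extreme points: [0, 1, 2, 3, 4].

Facet areas (half cross-product norm):
  f1: (p3, p2, p1) → 113.5762
  f2: (p4, p2, p1) → 63.0788
  f3: (p0, p3, p1) → 81.2024
  f4: (p0, p4, p1) → 72.7758
  f5: (p0, p3, p2) → 53.3004
  f6: (p0, p4, p2) → 25.8421
Σ area = 409.776

Check V−E+F: 5 − 9 + 6 = 2.

facets=6 area=409.776


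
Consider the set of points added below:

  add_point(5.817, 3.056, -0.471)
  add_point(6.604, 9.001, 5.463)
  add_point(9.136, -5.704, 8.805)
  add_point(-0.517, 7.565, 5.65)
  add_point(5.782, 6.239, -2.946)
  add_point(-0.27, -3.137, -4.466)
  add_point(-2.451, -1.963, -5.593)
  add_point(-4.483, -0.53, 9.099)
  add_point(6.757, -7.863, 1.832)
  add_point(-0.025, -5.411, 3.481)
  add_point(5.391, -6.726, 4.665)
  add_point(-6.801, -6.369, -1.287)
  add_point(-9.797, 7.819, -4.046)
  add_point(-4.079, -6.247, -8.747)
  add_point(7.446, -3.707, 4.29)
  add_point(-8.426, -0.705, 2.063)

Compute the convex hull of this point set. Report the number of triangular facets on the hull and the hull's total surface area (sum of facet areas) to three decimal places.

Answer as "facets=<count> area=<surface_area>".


Points on the hull: [1, 2, 3, 4, 7, 8, 10, 11, 12, 13, 15] (11 of 16).

Triangle areas on the boundary:
  f1: (p7, p1, p2) → 97.0033
  f2: (p4, p1, p12) → 69.2051
  f3: (p4, p13, p12) → 112.9057
  f4: (p4, p1, p2) → 67.7613
  f5: (p3, p1, p12) → 36.8493
  f6: (p3, p7, p12) → 64.7769
  f7: (p3, p7, p1) → 28.6264
  f8: (p15, p7, p12) → 35.6397
  f9: (p11, p7, p2) → 88.4330
  f10: (p11, p15, p7) → 25.7905
  f11: (p11, p13, p12) → 58.1871
  f12: (p11, p15, p12) → 32.5448
  f13: (p8, p4, p2) → 57.2203
  f14: (p8, p4, p13) → 105.5966
  f15: (p8, p11, p13) → 55.1541
  f16: (p10, p11, p2) → 16.1393
  f17: (p10, p8, p2) → 8.6573
  f18: (p10, p8, p11) → 22.6944
Σ area = 983.185

Check V−E+F: 11 − 27 + 18 = 2.

facets=18 area=983.185


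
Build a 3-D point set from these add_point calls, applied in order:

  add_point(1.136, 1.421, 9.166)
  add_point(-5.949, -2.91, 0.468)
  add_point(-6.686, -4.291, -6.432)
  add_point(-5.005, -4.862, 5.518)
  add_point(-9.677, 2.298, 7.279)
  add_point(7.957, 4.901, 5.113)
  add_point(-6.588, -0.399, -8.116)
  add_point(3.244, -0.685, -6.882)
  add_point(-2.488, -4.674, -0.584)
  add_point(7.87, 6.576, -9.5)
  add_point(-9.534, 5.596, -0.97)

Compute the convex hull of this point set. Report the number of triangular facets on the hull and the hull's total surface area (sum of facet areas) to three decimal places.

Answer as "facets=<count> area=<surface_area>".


facets=16 area=808.660

10 of the 11 inputs are extreme points: [0, 2, 3, 4, 5, 6, 7, 8, 9, 10].

Area of each hull facet:
  f1: (p0, p5, p4) → 35.7963
  f2: (p0, p3, p4) → 39.9346
  f3: (p0, p3, p5) → 33.1479
  f4: (p10, p5, p4) → 78.4440
  f5: (p10, p9, p5) → 128.3685
  f6: (p10, p6, p9) → 78.6222
  f7: (p7, p6, p9) → 39.8235
  f8: (p7, p9, p5) → 61.2734
  f9: (p2, p7, p6) → 20.9957
  f10: (p2, p3, p4) → 52.5310
  f11: (p2, p10, p4) → 51.3496
  f12: (p2, p10, p6) → 20.0027
  f13: (p8, p3, p5) → 50.3132
  f14: (p8, p7, p5) → 64.7273
  f15: (p8, p2, p3) → 20.1963
  f16: (p8, p2, p7) → 33.1338
Σ area = 808.660

Euler: V−E+F = 10−24+16 = 2.


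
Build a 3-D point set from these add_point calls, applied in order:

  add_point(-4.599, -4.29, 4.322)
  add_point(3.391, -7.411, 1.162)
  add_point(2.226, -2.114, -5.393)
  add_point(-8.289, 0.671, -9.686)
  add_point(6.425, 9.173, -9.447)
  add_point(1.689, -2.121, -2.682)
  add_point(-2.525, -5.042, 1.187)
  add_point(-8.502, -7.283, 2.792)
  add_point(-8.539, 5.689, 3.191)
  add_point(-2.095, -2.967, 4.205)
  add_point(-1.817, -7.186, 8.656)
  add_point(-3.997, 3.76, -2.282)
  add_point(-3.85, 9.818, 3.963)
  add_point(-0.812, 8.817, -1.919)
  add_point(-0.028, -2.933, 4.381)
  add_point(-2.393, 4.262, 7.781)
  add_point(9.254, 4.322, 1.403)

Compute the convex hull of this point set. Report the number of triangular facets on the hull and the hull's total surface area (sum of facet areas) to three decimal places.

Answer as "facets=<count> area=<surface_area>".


Hull vertices (11/17): indices [1, 2, 3, 4, 7, 8, 10, 12, 13, 15, 16].

Per-facet area ½‖(b−a)×(c−a)‖:
  f1: (p15, p10, p8) → 43.2273
  f2: (p15, p10, p16) → 76.3269
  f3: (p7, p10, p8) → 57.6831
  f4: (p7, p3, p8) → 82.5335
  f5: (p13, p4, p3) → 70.5894
  f6: (p1, p7, p10) → 40.3322
  f7: (p1, p7, p3) → 88.1557
  f8: (p1, p10, p16) → 58.4398
  f9: (p1, p4, p16) → 77.8849
  f10: (p12, p15, p16) → 45.6305
  f11: (p12, p4, p16) → 86.3476
  f12: (p12, p13, p4) → 11.7266
  f13: (p12, p15, p8) → 20.6882
  f14: (p12, p3, p8) → 40.9341
  f15: (p12, p13, p3) → 42.4753
  f16: (p2, p4, p3) → 74.2602
  f17: (p2, p1, p3) → 41.4060
  f18: (p2, p1, p4) → 35.5316
Σ area = 994.173

Check V−E+F: 11 − 27 + 18 = 2.

facets=18 area=994.173


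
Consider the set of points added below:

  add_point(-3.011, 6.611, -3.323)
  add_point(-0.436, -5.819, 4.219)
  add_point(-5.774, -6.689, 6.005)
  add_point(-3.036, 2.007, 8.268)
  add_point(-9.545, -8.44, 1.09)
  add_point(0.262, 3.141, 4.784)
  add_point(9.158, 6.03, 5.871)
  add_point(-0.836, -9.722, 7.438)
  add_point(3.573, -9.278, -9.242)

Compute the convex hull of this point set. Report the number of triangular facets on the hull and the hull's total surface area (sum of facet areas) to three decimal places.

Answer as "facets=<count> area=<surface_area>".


facets=10 area=821.594

7 of the 9 inputs are extreme points: [0, 2, 3, 4, 6, 7, 8].

Area of each hull facet:
  f1: (p0, p8, p4) → 129.0475
  f2: (p0, p8, p6) → 137.7047
  f3: (p7, p8, p4) → 87.2531
  f4: (p7, p8, p6) → 156.8669
  f5: (p3, p0, p4) → 87.1211
  f6: (p3, p0, p6) → 78.0509
  f7: (p3, p7, p6) → 77.5863
  f8: (p2, p7, p4) → 16.2990
  f9: (p2, p3, p4) → 24.0412
  f10: (p2, p3, p7) → 27.6229
Σ area = 821.594

Euler: V−E+F = 7−15+10 = 2.


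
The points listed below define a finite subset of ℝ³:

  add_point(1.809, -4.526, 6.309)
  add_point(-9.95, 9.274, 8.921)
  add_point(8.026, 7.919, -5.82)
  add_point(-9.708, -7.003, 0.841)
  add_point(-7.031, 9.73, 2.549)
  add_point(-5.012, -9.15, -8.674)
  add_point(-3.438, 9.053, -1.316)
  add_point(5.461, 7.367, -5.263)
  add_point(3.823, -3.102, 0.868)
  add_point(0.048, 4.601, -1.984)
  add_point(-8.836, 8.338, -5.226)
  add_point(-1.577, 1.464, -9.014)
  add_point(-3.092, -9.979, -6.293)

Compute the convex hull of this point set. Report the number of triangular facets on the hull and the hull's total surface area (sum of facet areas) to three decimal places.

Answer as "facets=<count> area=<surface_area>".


facets=18 area=1014.837

Hull vertices (11/13): indices [0, 1, 2, 3, 4, 5, 6, 8, 10, 11, 12].

Triangle areas on the boundary:
  f1: (p0, p2, p1) → 165.6917
  f2: (p10, p11, p2) → 63.8219
  f3: (p3, p0, p1) → 110.7184
  f4: (p3, p0, p12) → 64.3674
  f5: (p3, p10, p1) → 111.7481
  f6: (p8, p12, p2) → 76.9256
  f7: (p8, p0, p2) → 26.9049
  f8: (p8, p0, p12) → 35.3273
  f9: (p4, p2, p1) → 37.0734
  f10: (p4, p10, p1) → 18.2623
  f11: (p5, p10, p11) → 54.8939
  f12: (p5, p12, p2) → 33.1754
  f13: (p5, p11, p2) → 44.3457
  f14: (p5, p3, p12) → 16.0962
  f15: (p5, p3, p10) → 88.2476
  f16: (p6, p10, p2) → 35.3072
  f17: (p6, p4, p2) → 14.1987
  f18: (p6, p4, p10) → 17.7312
Σ area = 1014.837

Euler: V−E+F = 11−27+18 = 2.


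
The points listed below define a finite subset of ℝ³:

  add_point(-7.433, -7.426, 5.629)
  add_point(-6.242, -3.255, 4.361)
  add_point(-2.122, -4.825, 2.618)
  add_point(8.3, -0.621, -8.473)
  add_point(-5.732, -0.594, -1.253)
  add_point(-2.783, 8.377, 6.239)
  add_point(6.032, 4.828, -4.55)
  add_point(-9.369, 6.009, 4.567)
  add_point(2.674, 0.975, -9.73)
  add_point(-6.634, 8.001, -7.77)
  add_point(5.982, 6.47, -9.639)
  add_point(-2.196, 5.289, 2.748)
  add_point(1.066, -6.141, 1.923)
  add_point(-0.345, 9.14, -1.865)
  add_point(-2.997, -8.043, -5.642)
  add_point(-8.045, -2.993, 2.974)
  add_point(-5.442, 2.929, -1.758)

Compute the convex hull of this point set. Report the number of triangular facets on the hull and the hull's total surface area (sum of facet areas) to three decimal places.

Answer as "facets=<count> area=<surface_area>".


facets=20 area=894.968

Hull vertices (12/17): indices [0, 3, 5, 6, 7, 8, 9, 10, 12, 13, 14, 15].

Area of each hull facet:
  f1: (p8, p14, p3) → 33.5604
  f2: (p12, p14, p3) → 57.5834
  f3: (p0, p12, p14) → 40.9201
  f4: (p10, p8, p3) → 18.5275
  f5: (p5, p0, p7) → 48.2171
  f6: (p5, p0, p12) → 71.5798
  f7: (p15, p0, p7) → 15.6440
  f8: (p15, p0, p14) → 29.0843
  f9: (p9, p10, p8) → 37.7166
  f10: (p9, p8, p14) → 67.4551
  f11: (p9, p10, p13) → 44.8972
  f12: (p9, p15, p7) → 59.0236
  f13: (p9, p15, p14) → 83.4982
  f14: (p9, p5, p7) → 46.0139
  f15: (p9, p5, p13) → 33.4104
  f16: (p6, p12, p3) → 47.0422
  f17: (p6, p5, p12) → 90.8994
  f18: (p6, p10, p3) → 18.1479
  f19: (p6, p10, p13) → 21.5727
  f20: (p6, p5, p13) → 30.1744
Σ area = 894.968

Euler characteristic 12−30+20 = 2 ✓


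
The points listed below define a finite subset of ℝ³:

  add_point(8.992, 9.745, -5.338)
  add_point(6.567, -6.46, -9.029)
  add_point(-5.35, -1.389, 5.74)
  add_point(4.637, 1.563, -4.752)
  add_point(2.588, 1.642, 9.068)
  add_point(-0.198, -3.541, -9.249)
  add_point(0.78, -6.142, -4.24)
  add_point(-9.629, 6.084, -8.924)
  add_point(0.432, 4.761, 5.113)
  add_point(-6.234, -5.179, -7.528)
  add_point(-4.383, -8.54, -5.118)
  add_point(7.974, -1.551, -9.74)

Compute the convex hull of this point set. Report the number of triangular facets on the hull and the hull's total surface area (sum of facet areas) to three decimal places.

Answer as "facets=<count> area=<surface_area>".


Hull vertices (11/12): indices [0, 1, 2, 4, 5, 6, 7, 8, 9, 10, 11].

Triangle areas on the boundary:
  f1: (p11, p0, p7) → 111.1519
  f2: (p11, p4, p0) → 106.4268
  f3: (p8, p0, p7) → 120.0952
  f4: (p8, p4, p0) → 34.4514
  f5: (p2, p4, p10) → 53.9457
  f6: (p2, p8, p7) → 70.3467
  f7: (p2, p8, p4) → 22.7276
  f8: (p5, p11, p7) → 48.7956
  f9: (p6, p4, p10) → 40.0615
  f10: (p9, p5, p7) → 38.4210
  f11: (p9, p2, p7) → 81.2114
  f12: (p9, p2, p10) → 29.5357
  f13: (p1, p5, p11) → 18.8396
  f14: (p1, p6, p10) → 17.7117
  f15: (p1, p9, p10) → 26.6913
  f16: (p1, p9, p5) → 15.9192
  f17: (p1, p11, p4) → 51.0343
  f18: (p1, p6, p4) → 51.2664
Σ area = 938.633

Euler: V−E+F = 11−27+18 = 2.

facets=18 area=938.633


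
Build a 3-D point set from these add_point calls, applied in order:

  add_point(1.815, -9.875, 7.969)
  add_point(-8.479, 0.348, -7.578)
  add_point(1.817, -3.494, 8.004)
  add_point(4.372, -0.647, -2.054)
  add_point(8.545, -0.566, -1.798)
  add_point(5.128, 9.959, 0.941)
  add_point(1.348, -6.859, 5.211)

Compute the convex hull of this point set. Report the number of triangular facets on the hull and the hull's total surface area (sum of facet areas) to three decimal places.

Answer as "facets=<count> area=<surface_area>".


facets=6 area=533.264

5 of the 7 inputs are extreme points: [0, 1, 2, 4, 5].

Per-facet area ½‖(b−a)×(c−a)‖:
  f1: (p5, p4, p1) → 99.2636
  f2: (p0, p4, p1) → 133.4281
  f3: (p2, p5, p1) → 133.8162
  f4: (p2, p0, p1) → 59.6454
  f5: (p2, p5, p4) → 69.1388
  f6: (p2, p0, p4) → 37.9723
Σ area = 533.264

Check V−E+F: 5 − 9 + 6 = 2.


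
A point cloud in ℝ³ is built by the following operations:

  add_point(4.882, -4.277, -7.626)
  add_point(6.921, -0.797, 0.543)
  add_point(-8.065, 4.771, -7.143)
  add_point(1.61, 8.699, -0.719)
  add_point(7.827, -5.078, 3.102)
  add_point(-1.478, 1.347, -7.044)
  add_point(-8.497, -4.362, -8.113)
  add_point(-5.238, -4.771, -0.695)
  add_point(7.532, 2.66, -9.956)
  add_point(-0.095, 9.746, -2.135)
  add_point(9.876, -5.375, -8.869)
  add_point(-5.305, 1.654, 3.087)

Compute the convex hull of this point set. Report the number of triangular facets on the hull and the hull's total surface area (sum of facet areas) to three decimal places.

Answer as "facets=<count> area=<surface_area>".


Hull vertices (10/12): indices [1, 2, 3, 4, 6, 7, 8, 9, 10, 11].

Facet areas (half cross-product norm):
  f1: (p8, p10, p6) → 73.5231
  f2: (p7, p10, p6) → 69.5195
  f3: (p7, p4, p10) → 82.1418
  f4: (p7, p11, p6) → 27.4913
  f5: (p7, p11, p4) → 50.4053
  f6: (p3, p11, p9) → 12.9575
  f7: (p3, p11, p4) → 74.9984
  f8: (p3, p8, p9) → 15.2587
  f9: (p2, p8, p6) → 73.1062
  f10: (p2, p8, p9) → 68.9800
  f11: (p2, p11, p6) → 50.0288
  f12: (p2, p11, p9) → 51.2238
  f13: (p1, p3, p4) → 13.3398
  f14: (p1, p3, p8) → 56.7197
  f15: (p1, p4, p10) → 27.5498
  f16: (p1, p8, p10) → 42.7339
Σ area = 789.978

Check V−E+F: 10 − 24 + 16 = 2.

facets=16 area=789.978


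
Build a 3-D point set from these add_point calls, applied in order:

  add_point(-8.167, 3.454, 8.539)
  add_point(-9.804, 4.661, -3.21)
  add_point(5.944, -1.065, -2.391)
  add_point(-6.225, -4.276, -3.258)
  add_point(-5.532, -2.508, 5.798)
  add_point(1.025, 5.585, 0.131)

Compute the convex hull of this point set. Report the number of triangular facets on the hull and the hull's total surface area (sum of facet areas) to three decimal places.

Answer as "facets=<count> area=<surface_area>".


Extreme-point indices: [0, 1, 2, 3, 4, 5] — 6 of 6 on the boundary.

Triangle areas on the boundary:
  f1: (p3, p2, p1) → 60.2712
  f2: (p0, p3, p1) → 56.8296
  f3: (p5, p2, p1) → 45.1948
  f4: (p5, p0, p1) → 61.7657
  f5: (p5, p0, p2) → 47.9959
  f6: (p4, p3, p2) → 57.3223
  f7: (p4, p0, p2) → 44.9976
  f8: (p4, p0, p3) → 28.0903
Σ area = 402.468

Check V−E+F: 6 − 12 + 8 = 2.

facets=8 area=402.468


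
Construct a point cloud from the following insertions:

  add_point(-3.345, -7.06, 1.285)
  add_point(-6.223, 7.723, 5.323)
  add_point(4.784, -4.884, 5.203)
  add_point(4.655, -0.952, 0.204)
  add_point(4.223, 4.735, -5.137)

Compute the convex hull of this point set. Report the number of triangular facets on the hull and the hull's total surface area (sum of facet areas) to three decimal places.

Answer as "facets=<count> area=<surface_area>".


5 of the 5 inputs are extreme points: [0, 1, 2, 3, 4].

Area of each hull facet:
  f1: (p0, p2, p1) → 71.3169
  f2: (p4, p2, p1) → 100.0323
  f3: (p4, p0, p1) → 102.1458
  f4: (p3, p0, p2) → 28.9008
  f5: (p3, p4, p2) → 3.8170
  f6: (p3, p4, p0) → 34.9417
Σ area = 341.154

Check V−E+F: 5 − 9 + 6 = 2.

facets=6 area=341.154


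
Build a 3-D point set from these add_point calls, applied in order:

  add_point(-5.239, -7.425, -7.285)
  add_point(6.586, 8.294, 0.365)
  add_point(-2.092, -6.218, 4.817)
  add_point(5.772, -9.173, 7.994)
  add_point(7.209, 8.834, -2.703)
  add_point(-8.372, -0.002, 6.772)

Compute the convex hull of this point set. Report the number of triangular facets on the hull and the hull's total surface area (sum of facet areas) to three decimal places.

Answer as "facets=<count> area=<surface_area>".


6 of the 6 inputs are extreme points: [0, 1, 2, 3, 4, 5].

Area of each hull facet:
  f1: (p0, p4, p5) → 153.4936
  f2: (p0, p3, p4) → 177.2001
  f3: (p1, p4, p5) → 23.7050
  f4: (p1, p3, p5) → 140.5371
  f5: (p1, p3, p4) → 25.3048
  f6: (p2, p3, p5) → 26.5474
  f7: (p2, p0, p5) → 56.5581
  f8: (p2, p0, p3) → 47.8938
Σ area = 651.240

Euler characteristic 6−12+8 = 2 ✓

facets=8 area=651.240


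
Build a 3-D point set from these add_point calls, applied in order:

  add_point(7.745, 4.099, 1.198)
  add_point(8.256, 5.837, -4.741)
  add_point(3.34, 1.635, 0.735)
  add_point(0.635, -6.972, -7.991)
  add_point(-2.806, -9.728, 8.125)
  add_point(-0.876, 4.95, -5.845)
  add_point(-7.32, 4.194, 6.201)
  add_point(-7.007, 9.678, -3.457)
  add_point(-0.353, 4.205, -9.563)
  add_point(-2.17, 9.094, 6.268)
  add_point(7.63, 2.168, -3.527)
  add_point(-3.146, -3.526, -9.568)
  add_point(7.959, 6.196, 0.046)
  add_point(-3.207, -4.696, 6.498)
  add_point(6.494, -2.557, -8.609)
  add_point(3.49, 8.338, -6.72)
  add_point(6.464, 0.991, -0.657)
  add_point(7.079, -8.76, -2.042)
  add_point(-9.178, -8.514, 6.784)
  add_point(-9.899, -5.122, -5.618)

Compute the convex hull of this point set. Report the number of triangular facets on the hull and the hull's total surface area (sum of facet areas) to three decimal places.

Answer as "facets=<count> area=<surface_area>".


facets=26 area=1198.248

Points on the hull: [0, 1, 3, 4, 6, 7, 8, 9, 11, 12, 14, 15, 17, 18, 19] (15 of 20).

Triangle areas on the boundary:
  f1: (p8, p7, p19) → 71.1712
  f2: (p15, p8, p7) → 32.5785
  f3: (p15, p12, p1) → 13.3180
  f4: (p3, p18, p19) → 70.1092
  f5: (p3, p17, p4) → 63.6043
  f6: (p3, p18, p4) → 55.3147
  f7: (p9, p15, p7) → 59.4048
  f8: (p9, p15, p12) → 51.0940
  f9: (p0, p17, p1) → 41.1853
  f10: (p0, p12, p1) → 5.2487
  f11: (p0, p17, p4) → 94.1027
  f12: (p0, p9, p4) → 108.6466
  f13: (p0, p9, p12) → 14.6052
  f14: (p11, p8, p19) → 28.8770
  f15: (p11, p3, p19) → 20.2266
  f16: (p14, p15, p1) → 26.8647
  f17: (p14, p15, p8) → 30.5500
  f18: (p14, p17, p1) → 40.6109
  f19: (p14, p3, p17) → 30.2350
  f20: (p14, p11, p8) → 36.1247
  f21: (p14, p11, p3) → 19.4791
  f22: (p6, p18, p4) → 42.5227
  f23: (p6, p9, p4) → 47.4374
  f24: (p6, p9, p7) → 36.9590
  f25: (p6, p7, p19) → 78.9053
  f26: (p6, p18, p19) → 79.0719
Σ area = 1198.248

Euler: V−E+F = 15−39+26 = 2.


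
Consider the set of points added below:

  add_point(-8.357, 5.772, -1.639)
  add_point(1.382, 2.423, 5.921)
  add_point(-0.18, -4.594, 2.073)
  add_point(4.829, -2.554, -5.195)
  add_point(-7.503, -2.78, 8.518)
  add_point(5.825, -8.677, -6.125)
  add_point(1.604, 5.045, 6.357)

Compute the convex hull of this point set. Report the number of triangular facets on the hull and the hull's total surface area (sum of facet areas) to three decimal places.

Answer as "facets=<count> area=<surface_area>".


7 of the 7 inputs are extreme points: [0, 1, 2, 3, 4, 5, 6].

Area of each hull facet:
  f1: (p4, p5, p0) → 130.3910
  f2: (p3, p5, p0) → 37.1524
  f3: (p2, p4, p5) → 15.3888
  f4: (p2, p1, p5) → 36.7144
  f5: (p2, p1, p4) → 38.2919
  f6: (p6, p1, p5) → 15.2951
  f7: (p6, p3, p5) → 32.6879
  f8: (p6, p3, p0) → 86.6080
  f9: (p6, p4, p0) → 70.3084
  f10: (p6, p1, p4) → 12.1702
Σ area = 475.008

Euler: V−E+F = 7−15+10 = 2.

facets=10 area=475.008


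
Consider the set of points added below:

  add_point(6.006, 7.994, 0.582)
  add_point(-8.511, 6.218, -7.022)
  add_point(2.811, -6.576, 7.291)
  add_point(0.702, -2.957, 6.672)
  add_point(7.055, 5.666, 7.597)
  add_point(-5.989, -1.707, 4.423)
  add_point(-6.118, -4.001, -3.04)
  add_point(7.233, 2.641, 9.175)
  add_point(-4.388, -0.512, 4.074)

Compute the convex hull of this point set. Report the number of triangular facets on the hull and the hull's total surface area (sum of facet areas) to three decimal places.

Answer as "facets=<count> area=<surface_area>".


7 of the 9 inputs are extreme points: [0, 1, 2, 4, 5, 6, 7].

Triangle areas on the boundary:
  f1: (p0, p2, p7) → 51.1597
  f2: (p5, p2, p7) → 54.3556
  f3: (p4, p0, p1) → 52.4188
  f4: (p4, p0, p7) → 8.8835
  f5: (p4, p5, p1) → 108.2081
  f6: (p4, p5, p7) → 25.0696
  f7: (p6, p0, p1) → 89.5024
  f8: (p6, p0, p2) → 106.6778
  f9: (p6, p5, p1) → 43.7042
  f10: (p6, p5, p2) → 40.4344
Σ area = 580.414

Euler characteristic 7−15+10 = 2 ✓

facets=10 area=580.414


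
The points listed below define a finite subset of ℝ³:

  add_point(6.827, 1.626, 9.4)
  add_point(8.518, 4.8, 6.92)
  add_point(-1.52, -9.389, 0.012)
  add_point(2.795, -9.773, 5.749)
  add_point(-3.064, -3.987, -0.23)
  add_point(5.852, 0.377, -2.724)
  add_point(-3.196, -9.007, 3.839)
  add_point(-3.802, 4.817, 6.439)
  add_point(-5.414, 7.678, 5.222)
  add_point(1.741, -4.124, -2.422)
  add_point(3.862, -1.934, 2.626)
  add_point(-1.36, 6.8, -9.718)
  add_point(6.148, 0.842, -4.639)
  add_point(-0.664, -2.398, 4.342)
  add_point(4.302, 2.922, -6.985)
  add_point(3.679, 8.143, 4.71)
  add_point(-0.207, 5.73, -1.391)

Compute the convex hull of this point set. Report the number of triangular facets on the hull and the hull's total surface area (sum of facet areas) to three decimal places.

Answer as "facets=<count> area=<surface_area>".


facets=20 area=785.897

Hull vertices (12/17): indices [0, 1, 2, 3, 4, 6, 7, 8, 11, 12, 14, 15].

Per-facet area ½‖(b−a)×(c−a)‖:
  f1: (p0, p3, p1) → 21.7496
  f2: (p15, p11, p8) → 67.1705
  f3: (p15, p11, p1) → 40.6507
  f4: (p15, p0, p8) → 37.5745
  f5: (p15, p0, p1) → 13.1416
  f6: (p12, p3, p1) → 88.0243
  f7: (p4, p11, p8) → 87.9501
  f8: (p4, p6, p8) → 38.2628
  f9: (p7, p6, p8) → 16.0879
  f10: (p7, p0, p8) → 13.4725
  f11: (p7, p6, p3) → 44.3530
  f12: (p7, p0, p3) → 72.0178
  f13: (p14, p11, p1) → 46.7242
  f14: (p14, p12, p1) → 19.4257
  f15: (p2, p14, p12) → 23.0491
  f16: (p2, p6, p3) → 13.2015
  f17: (p2, p12, p3) → 48.8876
  f18: (p2, p14, p11) → 53.9488
  f19: (p2, p4, p11) → 28.5562
  f20: (p2, p4, p6) → 11.6483
Σ area = 785.897

Euler: V−E+F = 12−30+20 = 2.


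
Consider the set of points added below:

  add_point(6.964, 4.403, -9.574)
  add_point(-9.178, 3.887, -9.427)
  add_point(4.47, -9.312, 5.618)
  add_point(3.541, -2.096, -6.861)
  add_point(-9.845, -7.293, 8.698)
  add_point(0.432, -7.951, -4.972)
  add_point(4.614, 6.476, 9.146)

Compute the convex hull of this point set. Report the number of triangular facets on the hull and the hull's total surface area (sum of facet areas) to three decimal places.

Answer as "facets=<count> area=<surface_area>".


facets=8 area=1016.811

Points on the hull: [0, 1, 2, 4, 5, 6] (6 of 7).

Area of each hull facet:
  f1: (p6, p2, p4) → 117.8219
  f2: (p6, p2, p0) → 145.4308
  f3: (p5, p2, p4) → 83.2003
  f4: (p5, p2, p0) → 81.6584
  f5: (p1, p5, p4) → 134.0058
  f6: (p1, p5, p0) → 104.6561
  f7: (p1, p6, p4) → 198.0469
  f8: (p1, p6, p0) → 151.9907
Σ area = 1016.811

Euler: V−E+F = 6−12+8 = 2.


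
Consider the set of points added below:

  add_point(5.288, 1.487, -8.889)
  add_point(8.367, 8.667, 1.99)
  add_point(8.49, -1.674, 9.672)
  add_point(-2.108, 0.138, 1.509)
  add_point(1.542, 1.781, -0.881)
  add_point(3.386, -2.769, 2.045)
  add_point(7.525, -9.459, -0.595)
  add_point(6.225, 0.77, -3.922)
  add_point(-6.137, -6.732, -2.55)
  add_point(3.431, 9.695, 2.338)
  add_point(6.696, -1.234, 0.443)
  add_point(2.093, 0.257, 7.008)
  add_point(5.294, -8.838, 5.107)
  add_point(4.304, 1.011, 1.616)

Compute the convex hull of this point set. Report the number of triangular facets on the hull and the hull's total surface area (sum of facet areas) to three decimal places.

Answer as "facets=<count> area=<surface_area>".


Points on the hull: [0, 1, 2, 3, 6, 8, 9, 11, 12] (9 of 14).

Facet areas (half cross-product norm):
  f1: (p0, p9, p8) → 107.5698
  f2: (p6, p0, p8) → 90.0631
  f3: (p11, p9, p2) → 36.5442
  f4: (p1, p9, p2) → 32.2712
  f5: (p1, p0, p9) → 33.7846
  f6: (p1, p6, p2) → 83.2245
  f7: (p1, p6, p0) → 92.7193
  f8: (p12, p6, p8) → 41.9936
  f9: (p12, p6, p2) → 25.3719
  f10: (p12, p11, p8) → 65.2189
  f11: (p12, p11, p2) → 31.2664
  f12: (p3, p9, p8) → 19.1183
  f13: (p3, p11, p8) → 23.5716
  f14: (p3, p11, p9) → 35.4920
Σ area = 718.210

Euler characteristic 9−21+14 = 2 ✓

facets=14 area=718.210


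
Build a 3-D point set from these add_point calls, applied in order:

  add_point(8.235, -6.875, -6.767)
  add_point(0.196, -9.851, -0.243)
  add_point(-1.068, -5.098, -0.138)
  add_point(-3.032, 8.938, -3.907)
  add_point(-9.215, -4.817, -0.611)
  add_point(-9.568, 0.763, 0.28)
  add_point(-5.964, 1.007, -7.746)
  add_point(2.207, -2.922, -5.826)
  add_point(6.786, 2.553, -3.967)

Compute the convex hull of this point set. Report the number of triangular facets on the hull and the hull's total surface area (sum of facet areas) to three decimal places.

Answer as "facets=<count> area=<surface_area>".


facets=12 area=559.152

Points on the hull: [0, 1, 2, 3, 4, 5, 6, 8] (8 of 9).

Per-facet area ½‖(b−a)×(c−a)‖:
  f1: (p6, p3, p5) → 39.8277
  f2: (p4, p6, p5) → 24.6641
  f3: (p8, p3, p5) → 65.7298
  f4: (p8, p6, p0) → 66.4613
  f5: (p8, p6, p3) → 53.2466
  f6: (p1, p4, p5) → 25.9299
  f7: (p1, p8, p0) → 53.5371
  f8: (p1, p6, p0) → 76.8273
  f9: (p1, p4, p6) → 52.1476
  f10: (p2, p8, p5) → 58.8417
  f11: (p2, p1, p5) → 16.5113
  f12: (p2, p1, p8) → 25.4279
Σ area = 559.152

Euler: V−E+F = 8−18+12 = 2.


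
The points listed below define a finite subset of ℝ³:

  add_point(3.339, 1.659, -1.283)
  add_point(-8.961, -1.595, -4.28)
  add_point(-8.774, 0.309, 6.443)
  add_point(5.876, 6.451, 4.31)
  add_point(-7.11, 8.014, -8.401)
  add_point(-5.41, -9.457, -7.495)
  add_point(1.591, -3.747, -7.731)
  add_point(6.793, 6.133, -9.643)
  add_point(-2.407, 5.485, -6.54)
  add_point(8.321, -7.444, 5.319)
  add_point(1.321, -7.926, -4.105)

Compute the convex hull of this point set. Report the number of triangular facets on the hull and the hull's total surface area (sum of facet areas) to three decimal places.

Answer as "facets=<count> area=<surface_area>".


facets=14 area=1014.065

9 of the 11 inputs are extreme points: [1, 2, 3, 4, 5, 6, 7, 9, 10].

Area of each hull facet:
  f1: (p3, p7, p9) → 98.8481
  f2: (p3, p2, p9) → 110.3700
  f3: (p5, p2, p1) → 43.8074
  f4: (p5, p2, p9) → 145.1331
  f5: (p4, p2, p1) → 56.3988
  f6: (p4, p5, p1) → 40.1574
  f7: (p4, p5, p7) → 120.6450
  f8: (p4, p3, p7) → 97.2966
  f9: (p4, p3, p2) → 124.3825
  f10: (p10, p5, p9) → 21.1888
  f11: (p6, p5, p7) → 21.0899
  f12: (p6, p10, p5) → 21.2023
  f13: (p6, p7, p9) → 84.7363
  f14: (p6, p10, p9) → 28.8087
Σ area = 1014.065

Check V−E+F: 9 − 21 + 14 = 2.


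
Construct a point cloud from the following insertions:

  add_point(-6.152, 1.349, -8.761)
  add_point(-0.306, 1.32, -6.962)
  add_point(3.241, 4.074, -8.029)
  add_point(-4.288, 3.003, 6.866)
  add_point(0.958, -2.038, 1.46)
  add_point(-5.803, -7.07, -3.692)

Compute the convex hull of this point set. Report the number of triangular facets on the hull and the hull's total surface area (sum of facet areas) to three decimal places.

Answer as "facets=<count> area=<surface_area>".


Hull vertices (5/6): indices [0, 2, 3, 4, 5].

Facet areas (half cross-product norm):
  f1: (p5, p2, p0) → 47.5570
  f2: (p3, p2, p0) → 75.7760
  f3: (p3, p5, p0) → 70.4735
  f4: (p4, p5, p2) → 56.8598
  f5: (p4, p3, p2) → 49.6008
  f6: (p4, p3, p5) → 43.8789
Σ area = 344.146

Euler characteristic 5−9+6 = 2 ✓

facets=6 area=344.146


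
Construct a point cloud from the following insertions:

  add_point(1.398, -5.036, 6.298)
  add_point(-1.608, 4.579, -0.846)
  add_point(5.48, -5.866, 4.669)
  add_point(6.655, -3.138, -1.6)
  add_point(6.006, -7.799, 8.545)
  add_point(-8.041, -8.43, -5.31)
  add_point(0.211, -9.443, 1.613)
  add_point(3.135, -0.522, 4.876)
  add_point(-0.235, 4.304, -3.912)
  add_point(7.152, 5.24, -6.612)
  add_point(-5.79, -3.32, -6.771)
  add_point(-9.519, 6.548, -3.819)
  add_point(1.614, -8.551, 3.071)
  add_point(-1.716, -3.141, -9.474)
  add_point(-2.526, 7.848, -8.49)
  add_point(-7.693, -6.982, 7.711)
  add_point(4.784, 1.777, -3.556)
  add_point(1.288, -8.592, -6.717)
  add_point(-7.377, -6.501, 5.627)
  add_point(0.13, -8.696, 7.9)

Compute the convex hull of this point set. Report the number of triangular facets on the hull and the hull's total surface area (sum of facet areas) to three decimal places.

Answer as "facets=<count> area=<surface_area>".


facets=24 area=975.437

Extreme-point indices: [1, 3, 4, 5, 6, 7, 9, 10, 11, 13, 14, 15, 17, 19] — 14 of 20 on the boundary.

Triangle areas on the boundary:
  f1: (p7, p4, p9) → 45.4793
  f2: (p7, p15, p11) → 104.0069
  f3: (p7, p15, p4) → 54.2590
  f4: (p3, p4, p9) → 30.8694
  f5: (p19, p4, p6) → 18.8090
  f6: (p19, p15, p4) → 8.7911
  f7: (p14, p13, p9) → 53.6800
  f8: (p10, p14, p11) → 44.6039
  f9: (p10, p14, p13) → 26.9878
  f10: (p1, p7, p11) → 22.0706
  f11: (p1, p7, p9) → 47.2908
  f12: (p1, p14, p11) → 31.3895
  f13: (p1, p14, p9) → 39.5798
  f14: (p17, p4, p6) → 29.5831
  f15: (p17, p3, p4) → 50.1701
  f16: (p17, p13, p9) → 42.2910
  f17: (p17, p3, p9) → 43.5348
  f18: (p5, p10, p13) → 12.2518
  f19: (p5, p17, p13) → 29.5778
  f20: (p5, p15, p11) → 97.0095
  f21: (p5, p10, p11) → 25.3715
  f22: (p5, p17, p6) → 38.3341
  f23: (p5, p19, p6) → 27.0196
  f24: (p5, p19, p15) → 52.4769
Σ area = 975.437

Euler: V−E+F = 14−36+24 = 2.


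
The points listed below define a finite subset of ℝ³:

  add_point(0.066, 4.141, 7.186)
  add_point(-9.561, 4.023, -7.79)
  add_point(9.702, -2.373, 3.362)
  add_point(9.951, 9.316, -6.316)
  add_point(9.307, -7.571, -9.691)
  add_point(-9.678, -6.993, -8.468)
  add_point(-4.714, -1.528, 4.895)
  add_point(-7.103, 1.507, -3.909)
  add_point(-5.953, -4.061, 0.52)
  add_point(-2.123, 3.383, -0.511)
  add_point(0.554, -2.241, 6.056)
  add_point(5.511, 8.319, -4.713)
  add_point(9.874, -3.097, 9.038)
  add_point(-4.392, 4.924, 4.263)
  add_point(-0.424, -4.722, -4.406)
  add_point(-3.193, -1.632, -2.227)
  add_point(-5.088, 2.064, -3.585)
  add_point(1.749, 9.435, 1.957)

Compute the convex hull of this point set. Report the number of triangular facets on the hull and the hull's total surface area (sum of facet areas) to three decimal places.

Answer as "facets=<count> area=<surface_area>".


Points on the hull: [0, 1, 3, 4, 5, 6, 8, 12, 13, 17] (10 of 18).

Area of each hull facet:
  f1: (p12, p4, p5) → 183.1821
  f2: (p12, p4, p3) → 150.7111
  f3: (p1, p4, p5) → 105.0093
  f4: (p1, p4, p3) → 166.2805
  f5: (p6, p1, p5) → 76.6758
  f6: (p6, p1, p13) → 42.6629
  f7: (p17, p12, p3) → 96.1653
  f8: (p17, p1, p3) → 92.3315
  f9: (p17, p1, p13) → 52.1727
  f10: (p8, p12, p5) → 59.8216
  f11: (p8, p6, p5) → 6.3065
  f12: (p8, p6, p12) → 36.2581
  f13: (p0, p17, p12) → 44.3158
  f14: (p0, p17, p13) → 19.6684
  f15: (p0, p6, p12) → 47.5782
  f16: (p0, p6, p13) → 17.2718
Σ area = 1196.412

Euler: V−E+F = 10−24+16 = 2.

facets=16 area=1196.412
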